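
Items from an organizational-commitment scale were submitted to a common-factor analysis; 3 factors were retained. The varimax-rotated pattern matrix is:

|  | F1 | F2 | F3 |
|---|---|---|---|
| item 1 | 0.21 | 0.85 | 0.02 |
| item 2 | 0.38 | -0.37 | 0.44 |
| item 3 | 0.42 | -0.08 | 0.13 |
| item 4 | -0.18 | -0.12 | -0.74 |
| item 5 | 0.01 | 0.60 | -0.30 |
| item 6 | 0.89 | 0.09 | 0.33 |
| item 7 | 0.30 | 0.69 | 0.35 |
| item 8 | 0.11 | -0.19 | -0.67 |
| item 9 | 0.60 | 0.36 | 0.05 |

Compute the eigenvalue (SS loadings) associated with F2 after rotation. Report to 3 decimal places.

1.890

SS loadings for F2 = 0.85² + (-0.37)² + (-0.08)² + (-0.12)² + 0.60² + 0.09² + 0.69² + (-0.19)² + 0.36² = 0.7225 + 0.1369 + 0.0064 + 0.0144 + 0.3600 + 0.0081 + 0.4761 + 0.0361 + 0.1296 = 1.8901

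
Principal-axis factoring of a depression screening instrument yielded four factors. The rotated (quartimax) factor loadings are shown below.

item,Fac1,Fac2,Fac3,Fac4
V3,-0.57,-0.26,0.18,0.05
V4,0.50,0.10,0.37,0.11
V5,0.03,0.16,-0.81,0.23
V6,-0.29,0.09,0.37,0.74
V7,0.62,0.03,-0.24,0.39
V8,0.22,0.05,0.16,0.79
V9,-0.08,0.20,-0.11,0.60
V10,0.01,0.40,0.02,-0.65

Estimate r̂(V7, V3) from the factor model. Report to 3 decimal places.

r̂ = Σ λ_i·λ_j across factors = (0.62)(-0.57) + (0.03)(-0.26) + (-0.24)(0.18) + (0.39)(0.05)
  = -0.3534 -0.0078 -0.0432 +0.0195 = -0.3849

-0.385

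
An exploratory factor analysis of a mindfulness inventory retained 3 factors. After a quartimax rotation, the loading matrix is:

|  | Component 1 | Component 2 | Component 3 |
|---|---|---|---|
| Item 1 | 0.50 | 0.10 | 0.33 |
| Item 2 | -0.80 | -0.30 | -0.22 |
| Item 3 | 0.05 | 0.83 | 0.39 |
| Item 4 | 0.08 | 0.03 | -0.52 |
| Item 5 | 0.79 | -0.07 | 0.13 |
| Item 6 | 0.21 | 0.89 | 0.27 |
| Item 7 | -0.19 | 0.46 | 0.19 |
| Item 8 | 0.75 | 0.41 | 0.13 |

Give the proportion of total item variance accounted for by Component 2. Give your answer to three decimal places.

0.246

SS loadings for Component 2 = 0.10² + (-0.30)² + 0.83² + 0.03² + (-0.07)² + 0.89² + 0.46² + 0.41² = 1.9665
Proportion of variance = 1.9665 / 8 = 0.2458.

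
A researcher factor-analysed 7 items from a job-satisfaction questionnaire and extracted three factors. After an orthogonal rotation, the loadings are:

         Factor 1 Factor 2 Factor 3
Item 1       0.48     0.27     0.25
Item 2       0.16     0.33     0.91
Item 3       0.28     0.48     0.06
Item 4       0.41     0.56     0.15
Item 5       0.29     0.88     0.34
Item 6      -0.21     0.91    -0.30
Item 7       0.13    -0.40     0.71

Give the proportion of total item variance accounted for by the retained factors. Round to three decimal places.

SS loadings by factor: 0.6476, 2.4883, 1.6264; total = 4.7623.
Total variance with 7 standardized items is 7, so the solution explains 4.7623/7 = 0.6803.

0.680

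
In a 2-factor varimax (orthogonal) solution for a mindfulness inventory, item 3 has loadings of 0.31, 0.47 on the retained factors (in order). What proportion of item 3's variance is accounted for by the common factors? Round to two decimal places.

0.32

h² = 0.31² + 0.47² = 0.0961 + 0.2209 = 0.3170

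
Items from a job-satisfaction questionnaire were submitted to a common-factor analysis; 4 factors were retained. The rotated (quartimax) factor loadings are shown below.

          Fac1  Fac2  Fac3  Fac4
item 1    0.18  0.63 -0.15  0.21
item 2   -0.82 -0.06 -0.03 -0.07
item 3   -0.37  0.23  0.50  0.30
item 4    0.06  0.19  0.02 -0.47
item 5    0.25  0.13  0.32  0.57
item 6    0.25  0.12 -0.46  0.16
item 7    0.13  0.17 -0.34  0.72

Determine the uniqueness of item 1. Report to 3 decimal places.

0.504

h² = 0.18² + 0.63² + (-0.15)² + 0.21² = 0.0324 + 0.3969 + 0.0225 + 0.0441 = 0.4959
Uniqueness u² = 1 − h² = 1 − 0.4959 = 0.5041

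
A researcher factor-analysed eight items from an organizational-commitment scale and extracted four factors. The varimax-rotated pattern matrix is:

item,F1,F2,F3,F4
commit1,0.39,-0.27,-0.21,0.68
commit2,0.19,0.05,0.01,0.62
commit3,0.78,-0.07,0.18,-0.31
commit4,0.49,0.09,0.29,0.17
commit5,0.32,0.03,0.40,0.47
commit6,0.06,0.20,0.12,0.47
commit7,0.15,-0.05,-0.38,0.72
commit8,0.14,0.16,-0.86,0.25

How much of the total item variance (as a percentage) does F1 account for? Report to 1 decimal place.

SS loadings for F1 = 0.39² + 0.19² + 0.78² + 0.49² + 0.32² + 0.06² + 0.15² + 0.14² = 1.1848
With 8 standardized items, total variance = 8. Proportion = 1.1848/8 = 0.1481 → 14.81%.

14.8%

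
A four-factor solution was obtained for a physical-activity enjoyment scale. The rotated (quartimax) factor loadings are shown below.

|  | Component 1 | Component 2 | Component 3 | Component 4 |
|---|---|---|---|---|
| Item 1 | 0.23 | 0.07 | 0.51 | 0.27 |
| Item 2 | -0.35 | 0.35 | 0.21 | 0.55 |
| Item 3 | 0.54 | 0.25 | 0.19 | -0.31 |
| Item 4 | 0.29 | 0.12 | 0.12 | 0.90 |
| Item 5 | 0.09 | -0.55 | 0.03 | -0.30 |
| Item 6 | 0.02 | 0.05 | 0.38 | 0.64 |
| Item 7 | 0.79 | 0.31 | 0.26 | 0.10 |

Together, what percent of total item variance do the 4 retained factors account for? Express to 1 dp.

SS loadings by factor: 1.1837, 0.6054, 0.5676, 1.7911; total = 4.1478.
Total variance with 7 standardized items is 7, so the solution explains 4.1478/7 = 0.5925 = 59.25%.

59.3%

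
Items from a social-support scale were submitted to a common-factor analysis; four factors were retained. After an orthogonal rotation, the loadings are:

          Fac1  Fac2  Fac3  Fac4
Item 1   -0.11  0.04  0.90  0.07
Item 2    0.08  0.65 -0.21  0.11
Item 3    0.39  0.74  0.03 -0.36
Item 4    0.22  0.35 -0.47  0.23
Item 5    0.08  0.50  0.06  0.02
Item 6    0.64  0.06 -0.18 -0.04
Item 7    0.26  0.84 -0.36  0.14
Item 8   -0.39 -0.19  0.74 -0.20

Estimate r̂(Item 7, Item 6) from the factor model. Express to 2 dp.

0.28

r̂ = Σ λ_i·λ_j across factors = (0.26)(0.64) + (0.84)(0.06) + (-0.36)(-0.18) + (0.14)(-0.04)
  = +0.1664 +0.0504 +0.0648 -0.0056 = 0.2760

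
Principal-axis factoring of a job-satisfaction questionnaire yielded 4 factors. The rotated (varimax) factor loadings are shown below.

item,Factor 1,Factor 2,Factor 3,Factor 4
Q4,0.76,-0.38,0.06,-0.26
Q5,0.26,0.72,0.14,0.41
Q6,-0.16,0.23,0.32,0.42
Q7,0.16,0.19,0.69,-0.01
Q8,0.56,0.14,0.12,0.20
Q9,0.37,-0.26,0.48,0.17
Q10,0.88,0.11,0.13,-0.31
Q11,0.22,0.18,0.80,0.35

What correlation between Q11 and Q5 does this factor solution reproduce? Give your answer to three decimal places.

r̂ = Σ λ_i·λ_j across factors = (0.22)(0.26) + (0.18)(0.72) + (0.80)(0.14) + (0.35)(0.41)
  = +0.0572 +0.1296 +0.1120 +0.1435 = 0.4423

0.442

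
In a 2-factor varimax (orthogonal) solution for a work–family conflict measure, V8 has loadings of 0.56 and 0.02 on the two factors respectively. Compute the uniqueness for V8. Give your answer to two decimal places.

0.69

h² = 0.56² + 0.02² = 0.3136 + 0.0004 = 0.3140
Uniqueness u² = 1 − h² = 1 − 0.3140 = 0.6860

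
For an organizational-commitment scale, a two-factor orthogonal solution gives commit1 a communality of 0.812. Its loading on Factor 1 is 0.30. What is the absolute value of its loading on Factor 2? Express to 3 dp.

Under orthogonal rotation h² = Σλ², so λ_Factor 2² = h² − (0.0900) = 0.812 − 0.0900 = 0.7220.
|λ| = √0.7220 = 0.8497.

0.850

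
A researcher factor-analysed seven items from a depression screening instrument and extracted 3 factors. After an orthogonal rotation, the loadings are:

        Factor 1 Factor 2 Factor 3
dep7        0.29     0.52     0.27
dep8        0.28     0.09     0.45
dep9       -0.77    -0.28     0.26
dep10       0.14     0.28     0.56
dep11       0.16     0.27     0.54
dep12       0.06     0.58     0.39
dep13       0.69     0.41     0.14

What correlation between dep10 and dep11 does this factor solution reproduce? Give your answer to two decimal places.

r̂ = Σ λ_i·λ_j across factors = (0.14)(0.16) + (0.28)(0.27) + (0.56)(0.54)
  = +0.0224 +0.0756 +0.3024 = 0.4004

0.40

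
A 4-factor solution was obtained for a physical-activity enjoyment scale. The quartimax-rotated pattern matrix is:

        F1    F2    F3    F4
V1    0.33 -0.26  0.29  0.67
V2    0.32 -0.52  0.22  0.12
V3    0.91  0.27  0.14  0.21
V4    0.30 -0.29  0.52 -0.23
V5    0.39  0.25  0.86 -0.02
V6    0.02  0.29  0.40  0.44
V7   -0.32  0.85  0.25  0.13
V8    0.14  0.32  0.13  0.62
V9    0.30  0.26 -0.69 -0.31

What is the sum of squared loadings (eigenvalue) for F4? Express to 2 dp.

SS loadings for F4 = 0.67² + 0.12² + 0.21² + (-0.23)² + (-0.02)² + 0.44² + 0.13² + 0.62² + (-0.31)² = 0.4489 + 0.0144 + 0.0441 + 0.0529 + 0.0004 + 0.1936 + 0.0169 + 0.3844 + 0.0961 = 1.2517

1.25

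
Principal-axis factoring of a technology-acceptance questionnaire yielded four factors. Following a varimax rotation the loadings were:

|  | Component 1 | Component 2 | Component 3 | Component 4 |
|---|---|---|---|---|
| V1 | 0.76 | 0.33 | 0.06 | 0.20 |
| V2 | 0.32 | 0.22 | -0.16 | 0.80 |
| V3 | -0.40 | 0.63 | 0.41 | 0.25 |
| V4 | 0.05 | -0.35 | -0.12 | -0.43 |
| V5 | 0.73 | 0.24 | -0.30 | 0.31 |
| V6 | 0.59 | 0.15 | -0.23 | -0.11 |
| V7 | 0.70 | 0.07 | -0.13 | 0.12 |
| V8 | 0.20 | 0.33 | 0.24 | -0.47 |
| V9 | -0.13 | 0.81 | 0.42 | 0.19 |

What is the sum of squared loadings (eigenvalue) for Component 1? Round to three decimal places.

SS loadings for Component 1 = 0.76² + 0.32² + (-0.40)² + 0.05² + 0.73² + 0.59² + 0.70² + 0.20² + (-0.13)² = 0.5776 + 0.1024 + 0.1600 + 0.0025 + 0.5329 + 0.3481 + 0.4900 + 0.0400 + 0.0169 = 2.2704

2.270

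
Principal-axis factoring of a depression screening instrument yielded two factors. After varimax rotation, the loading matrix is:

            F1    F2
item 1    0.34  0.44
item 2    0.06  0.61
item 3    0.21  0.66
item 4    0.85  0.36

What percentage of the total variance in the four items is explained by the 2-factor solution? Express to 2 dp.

50.42%

Communalities: 0.3092, 0.3757, 0.4797, 0.8521; Σh² = 2.0167.
Total variance with 4 standardized items is 4, so the solution explains 2.0167/4 = 0.5042 = 50.42%.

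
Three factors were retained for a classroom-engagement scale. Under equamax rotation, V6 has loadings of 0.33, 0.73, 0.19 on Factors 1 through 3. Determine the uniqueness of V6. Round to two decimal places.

h² = 0.33² + 0.73² + 0.19² = 0.1089 + 0.5329 + 0.0361 = 0.6779
Uniqueness u² = 1 − h² = 1 − 0.6779 = 0.3221

0.32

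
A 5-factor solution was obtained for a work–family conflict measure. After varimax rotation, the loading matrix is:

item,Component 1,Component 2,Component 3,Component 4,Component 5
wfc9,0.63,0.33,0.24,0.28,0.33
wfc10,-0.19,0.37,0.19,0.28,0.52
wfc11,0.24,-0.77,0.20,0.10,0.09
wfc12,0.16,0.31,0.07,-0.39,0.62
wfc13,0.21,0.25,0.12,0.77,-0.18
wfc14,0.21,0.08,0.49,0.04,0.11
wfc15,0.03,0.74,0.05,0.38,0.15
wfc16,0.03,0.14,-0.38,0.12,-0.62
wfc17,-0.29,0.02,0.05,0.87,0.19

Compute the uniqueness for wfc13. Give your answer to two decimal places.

h² = 0.21² + 0.25² + 0.12² + 0.77² + (-0.18)² = 0.0441 + 0.0625 + 0.0144 + 0.5929 + 0.0324 = 0.7463
Uniqueness u² = 1 − h² = 1 − 0.7463 = 0.2537

0.25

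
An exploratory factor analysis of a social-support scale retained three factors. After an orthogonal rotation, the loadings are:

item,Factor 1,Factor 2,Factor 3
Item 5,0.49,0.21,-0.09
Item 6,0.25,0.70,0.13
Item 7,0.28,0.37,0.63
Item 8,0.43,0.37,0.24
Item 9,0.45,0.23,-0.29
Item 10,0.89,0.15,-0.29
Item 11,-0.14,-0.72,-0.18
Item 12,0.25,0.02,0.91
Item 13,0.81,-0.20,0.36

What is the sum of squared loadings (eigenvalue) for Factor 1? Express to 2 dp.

2.30

SS loadings for Factor 1 = 0.49² + 0.25² + 0.28² + 0.43² + 0.45² + 0.89² + (-0.14)² + 0.25² + 0.81² = 0.2401 + 0.0625 + 0.0784 + 0.1849 + 0.2025 + 0.7921 + 0.0196 + 0.0625 + 0.6561 = 2.2987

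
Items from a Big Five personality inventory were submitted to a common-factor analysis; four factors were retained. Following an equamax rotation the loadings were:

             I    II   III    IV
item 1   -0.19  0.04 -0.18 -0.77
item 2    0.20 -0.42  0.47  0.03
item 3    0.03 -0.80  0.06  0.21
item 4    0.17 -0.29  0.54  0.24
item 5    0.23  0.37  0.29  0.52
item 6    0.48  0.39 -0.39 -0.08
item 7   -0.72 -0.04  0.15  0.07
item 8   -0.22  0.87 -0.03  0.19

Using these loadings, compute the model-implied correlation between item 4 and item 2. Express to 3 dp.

0.417

r̂ = Σ λ_i·λ_j across factors = (0.17)(0.20) + (-0.29)(-0.42) + (0.54)(0.47) + (0.24)(0.03)
  = +0.0340 +0.1218 +0.2538 +0.0072 = 0.4168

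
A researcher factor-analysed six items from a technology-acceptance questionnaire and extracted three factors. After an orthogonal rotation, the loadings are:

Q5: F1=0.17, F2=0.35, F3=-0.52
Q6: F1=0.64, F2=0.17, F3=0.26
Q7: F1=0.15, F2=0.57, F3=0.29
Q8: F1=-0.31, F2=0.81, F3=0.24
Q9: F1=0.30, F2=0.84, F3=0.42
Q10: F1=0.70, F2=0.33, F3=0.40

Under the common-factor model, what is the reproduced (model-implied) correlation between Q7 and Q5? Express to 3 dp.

r̂ = Σ λ_i·λ_j across factors = (0.15)(0.17) + (0.57)(0.35) + (0.29)(-0.52)
  = +0.0255 +0.1995 -0.1508 = 0.0742

0.074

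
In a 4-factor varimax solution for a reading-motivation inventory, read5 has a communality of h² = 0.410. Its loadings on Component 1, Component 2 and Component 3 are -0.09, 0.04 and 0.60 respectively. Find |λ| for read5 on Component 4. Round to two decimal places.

Under orthogonal rotation h² = Σλ², so λ_Component 4² = h² − (0.3697) = 0.410 − 0.3697 = 0.0403.
|λ| = √0.0403 = 0.2007.

0.20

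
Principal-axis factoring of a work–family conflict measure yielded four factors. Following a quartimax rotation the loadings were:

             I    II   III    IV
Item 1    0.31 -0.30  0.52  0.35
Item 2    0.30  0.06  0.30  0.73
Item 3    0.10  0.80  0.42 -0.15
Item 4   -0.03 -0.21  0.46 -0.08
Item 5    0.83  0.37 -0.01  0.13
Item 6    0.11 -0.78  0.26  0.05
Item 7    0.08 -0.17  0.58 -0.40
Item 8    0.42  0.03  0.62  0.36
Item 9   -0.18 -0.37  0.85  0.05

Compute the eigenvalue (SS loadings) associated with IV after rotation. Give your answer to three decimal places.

SS loadings for IV = 0.35² + 0.73² + (-0.15)² + (-0.08)² + 0.13² + 0.05² + (-0.40)² + 0.36² + 0.05² = 0.1225 + 0.5329 + 0.0225 + 0.0064 + 0.0169 + 0.0025 + 0.1600 + 0.1296 + 0.0025 = 0.9958

0.996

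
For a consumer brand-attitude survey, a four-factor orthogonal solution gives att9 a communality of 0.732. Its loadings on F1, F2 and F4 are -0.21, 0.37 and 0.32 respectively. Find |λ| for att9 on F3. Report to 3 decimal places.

0.670

Under orthogonal rotation h² = Σλ², so λ_F3² = h² − (0.2834) = 0.732 − 0.2834 = 0.4486.
|λ| = √0.4486 = 0.6698.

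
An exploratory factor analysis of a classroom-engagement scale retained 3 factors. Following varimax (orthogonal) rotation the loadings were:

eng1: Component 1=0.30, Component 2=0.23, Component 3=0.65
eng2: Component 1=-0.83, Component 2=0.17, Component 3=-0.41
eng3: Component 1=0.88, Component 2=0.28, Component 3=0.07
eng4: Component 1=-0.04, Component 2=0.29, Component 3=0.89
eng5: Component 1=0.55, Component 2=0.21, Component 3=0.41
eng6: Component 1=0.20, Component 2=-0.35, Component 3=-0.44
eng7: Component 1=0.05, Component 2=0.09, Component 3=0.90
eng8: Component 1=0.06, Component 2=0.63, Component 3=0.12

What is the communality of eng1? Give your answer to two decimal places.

0.57

h² = 0.30² + 0.23² + 0.65² = 0.0900 + 0.0529 + 0.4225 = 0.5654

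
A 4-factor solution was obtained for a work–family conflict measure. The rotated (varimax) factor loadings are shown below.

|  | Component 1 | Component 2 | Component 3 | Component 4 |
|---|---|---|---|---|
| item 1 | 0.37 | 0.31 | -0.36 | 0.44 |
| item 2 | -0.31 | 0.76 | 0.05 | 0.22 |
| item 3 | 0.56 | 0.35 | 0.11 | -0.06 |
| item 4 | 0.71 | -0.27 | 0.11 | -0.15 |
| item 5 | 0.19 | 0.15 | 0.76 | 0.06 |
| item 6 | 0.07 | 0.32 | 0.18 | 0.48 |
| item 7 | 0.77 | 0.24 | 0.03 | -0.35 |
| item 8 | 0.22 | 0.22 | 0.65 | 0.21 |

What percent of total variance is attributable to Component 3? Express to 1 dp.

SS loadings for Component 3 = (-0.36)² + 0.05² + 0.11² + 0.11² + 0.76² + 0.18² + 0.03² + 0.65² = 1.1897
With 8 standardized items, total variance = 8. Proportion = 1.1897/8 = 0.1487 → 14.87%.

14.9%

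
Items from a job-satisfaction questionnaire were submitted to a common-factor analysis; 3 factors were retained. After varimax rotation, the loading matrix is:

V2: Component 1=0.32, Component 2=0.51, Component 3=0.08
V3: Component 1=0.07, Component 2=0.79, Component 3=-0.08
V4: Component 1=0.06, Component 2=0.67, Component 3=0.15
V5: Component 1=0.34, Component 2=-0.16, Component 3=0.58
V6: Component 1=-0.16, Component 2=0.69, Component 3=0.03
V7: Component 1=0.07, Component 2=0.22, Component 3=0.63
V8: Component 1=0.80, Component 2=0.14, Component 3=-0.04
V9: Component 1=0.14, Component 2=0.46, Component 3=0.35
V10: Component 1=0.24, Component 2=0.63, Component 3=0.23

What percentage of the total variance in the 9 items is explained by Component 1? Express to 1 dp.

10.8%

SS loadings for Component 1 = 0.32² + 0.07² + 0.06² + 0.34² + (-0.16)² + 0.07² + 0.80² + 0.14² + 0.24² = 0.9742
With 9 standardized items, total variance = 9. Proportion = 0.9742/9 = 0.1082 → 10.82%.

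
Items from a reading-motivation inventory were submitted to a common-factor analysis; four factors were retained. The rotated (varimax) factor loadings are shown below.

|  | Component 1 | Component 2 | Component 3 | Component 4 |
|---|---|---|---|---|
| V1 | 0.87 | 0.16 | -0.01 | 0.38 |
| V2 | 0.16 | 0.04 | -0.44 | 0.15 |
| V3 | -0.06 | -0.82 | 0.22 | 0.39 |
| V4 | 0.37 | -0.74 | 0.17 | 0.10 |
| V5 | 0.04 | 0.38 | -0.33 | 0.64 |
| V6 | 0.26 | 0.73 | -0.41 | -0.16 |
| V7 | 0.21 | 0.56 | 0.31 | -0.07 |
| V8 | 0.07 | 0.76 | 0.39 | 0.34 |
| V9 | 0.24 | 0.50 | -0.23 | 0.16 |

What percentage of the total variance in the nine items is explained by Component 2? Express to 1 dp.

SS loadings for Component 2 = 0.16² + 0.04² + (-0.82)² + (-0.74)² + 0.38² + 0.73² + 0.56² + 0.76² + 0.50² = 3.0657
With 9 standardized items, total variance = 9. Proportion = 3.0657/9 = 0.3406 → 34.06%.

34.1%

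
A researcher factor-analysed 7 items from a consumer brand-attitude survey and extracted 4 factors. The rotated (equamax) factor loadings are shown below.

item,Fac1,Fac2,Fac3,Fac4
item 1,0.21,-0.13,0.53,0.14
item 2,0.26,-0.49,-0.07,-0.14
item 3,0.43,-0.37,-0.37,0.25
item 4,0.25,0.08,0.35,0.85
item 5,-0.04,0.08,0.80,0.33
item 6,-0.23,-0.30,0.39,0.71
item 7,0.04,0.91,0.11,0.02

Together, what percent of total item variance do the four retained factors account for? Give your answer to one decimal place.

Communalities: 0.3615, 0.3322, 0.5212, 0.9139, 0.7569, 0.7991, 0.8422; Σh² = 4.5270.
Total variance with 7 standardized items is 7, so the solution explains 4.5270/7 = 0.6467 = 64.67%.

64.7%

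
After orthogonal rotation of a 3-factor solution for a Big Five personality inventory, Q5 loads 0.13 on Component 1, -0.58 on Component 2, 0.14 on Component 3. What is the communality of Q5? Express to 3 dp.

0.373

h² = 0.13² + (-0.58)² + 0.14² = 0.0169 + 0.3364 + 0.0196 = 0.3729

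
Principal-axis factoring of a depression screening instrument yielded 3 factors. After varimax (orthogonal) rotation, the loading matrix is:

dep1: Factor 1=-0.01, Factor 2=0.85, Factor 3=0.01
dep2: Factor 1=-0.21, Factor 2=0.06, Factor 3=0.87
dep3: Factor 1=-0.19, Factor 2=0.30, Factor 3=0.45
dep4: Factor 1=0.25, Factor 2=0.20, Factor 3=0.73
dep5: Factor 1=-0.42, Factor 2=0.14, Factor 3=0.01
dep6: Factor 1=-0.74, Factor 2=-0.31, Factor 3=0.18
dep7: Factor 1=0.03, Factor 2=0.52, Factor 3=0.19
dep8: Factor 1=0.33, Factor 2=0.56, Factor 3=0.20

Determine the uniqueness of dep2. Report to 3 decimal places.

h² = (-0.21)² + 0.06² + 0.87² = 0.0441 + 0.0036 + 0.7569 = 0.8046
Uniqueness u² = 1 − h² = 1 − 0.8046 = 0.1954

0.195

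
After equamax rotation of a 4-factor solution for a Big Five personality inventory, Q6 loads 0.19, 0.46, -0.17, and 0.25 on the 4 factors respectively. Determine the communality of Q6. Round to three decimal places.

0.339

h² = 0.19² + 0.46² + (-0.17)² + 0.25² = 0.0361 + 0.2116 + 0.0289 + 0.0625 = 0.3391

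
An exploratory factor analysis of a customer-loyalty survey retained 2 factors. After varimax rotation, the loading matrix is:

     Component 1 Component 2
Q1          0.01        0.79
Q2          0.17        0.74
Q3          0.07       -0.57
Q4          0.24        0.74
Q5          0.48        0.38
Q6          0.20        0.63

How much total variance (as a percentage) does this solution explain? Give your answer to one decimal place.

49.1%

Communalities: 0.6242, 0.5765, 0.3298, 0.6052, 0.3748, 0.4369; Σh² = 2.9474.
Total variance with 6 standardized items is 6, so the solution explains 2.9474/6 = 0.4912 = 49.12%.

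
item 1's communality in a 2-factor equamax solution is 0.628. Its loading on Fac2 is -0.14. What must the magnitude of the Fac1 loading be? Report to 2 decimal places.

Under orthogonal rotation h² = Σλ², so λ_Fac1² = h² − (0.0196) = 0.628 − 0.0196 = 0.6084.
|λ| = √0.6084 = 0.7800.

0.78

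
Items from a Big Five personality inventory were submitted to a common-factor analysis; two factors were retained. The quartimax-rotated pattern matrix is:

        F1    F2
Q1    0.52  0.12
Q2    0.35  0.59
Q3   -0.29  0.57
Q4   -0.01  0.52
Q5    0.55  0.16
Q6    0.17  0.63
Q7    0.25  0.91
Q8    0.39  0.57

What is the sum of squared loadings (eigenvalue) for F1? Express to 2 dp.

1.02

SS loadings for F1 = 0.52² + 0.35² + (-0.29)² + (-0.01)² + 0.55² + 0.17² + 0.25² + 0.39² = 0.2704 + 0.1225 + 0.0841 + 0.0001 + 0.3025 + 0.0289 + 0.0625 + 0.1521 = 1.0231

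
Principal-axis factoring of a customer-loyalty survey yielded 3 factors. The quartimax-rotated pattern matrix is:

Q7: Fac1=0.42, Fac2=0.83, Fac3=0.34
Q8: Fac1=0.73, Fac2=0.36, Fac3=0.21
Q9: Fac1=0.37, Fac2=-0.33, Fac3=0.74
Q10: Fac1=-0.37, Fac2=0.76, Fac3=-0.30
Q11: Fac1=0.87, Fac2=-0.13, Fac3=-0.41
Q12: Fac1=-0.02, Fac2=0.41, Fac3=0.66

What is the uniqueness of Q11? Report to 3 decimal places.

0.058

h² = 0.87² + (-0.13)² + (-0.41)² = 0.7569 + 0.0169 + 0.1681 = 0.9419
Uniqueness u² = 1 − h² = 1 − 0.9419 = 0.0581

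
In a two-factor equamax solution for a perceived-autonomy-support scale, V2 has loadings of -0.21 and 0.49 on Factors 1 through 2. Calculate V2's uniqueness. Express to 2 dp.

0.72

h² = (-0.21)² + 0.49² = 0.0441 + 0.2401 = 0.2842
Uniqueness u² = 1 − h² = 1 − 0.2842 = 0.7158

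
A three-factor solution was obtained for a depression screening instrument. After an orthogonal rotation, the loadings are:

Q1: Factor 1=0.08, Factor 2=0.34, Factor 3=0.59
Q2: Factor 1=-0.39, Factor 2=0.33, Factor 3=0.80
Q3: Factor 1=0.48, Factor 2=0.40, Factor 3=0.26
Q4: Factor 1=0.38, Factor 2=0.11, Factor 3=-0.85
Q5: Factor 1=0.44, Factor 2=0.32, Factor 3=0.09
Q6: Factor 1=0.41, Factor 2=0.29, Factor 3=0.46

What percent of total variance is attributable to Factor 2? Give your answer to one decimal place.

SS loadings for Factor 2 = 0.34² + 0.33² + 0.40² + 0.11² + 0.32² + 0.29² = 0.5831
With 6 standardized items, total variance = 6. Proportion = 0.5831/6 = 0.0972 → 9.72%.

9.7%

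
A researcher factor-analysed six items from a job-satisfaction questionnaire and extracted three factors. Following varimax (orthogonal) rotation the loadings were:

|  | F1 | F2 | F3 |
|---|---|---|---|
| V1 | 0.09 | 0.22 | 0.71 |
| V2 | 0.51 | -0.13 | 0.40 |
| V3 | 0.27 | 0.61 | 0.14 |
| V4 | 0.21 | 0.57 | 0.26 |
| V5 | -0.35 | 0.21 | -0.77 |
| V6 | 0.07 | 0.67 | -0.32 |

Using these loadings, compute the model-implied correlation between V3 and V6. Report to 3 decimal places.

0.383

r̂ = Σ λ_i·λ_j across factors = (0.27)(0.07) + (0.61)(0.67) + (0.14)(-0.32)
  = +0.0189 +0.4087 -0.0448 = 0.3828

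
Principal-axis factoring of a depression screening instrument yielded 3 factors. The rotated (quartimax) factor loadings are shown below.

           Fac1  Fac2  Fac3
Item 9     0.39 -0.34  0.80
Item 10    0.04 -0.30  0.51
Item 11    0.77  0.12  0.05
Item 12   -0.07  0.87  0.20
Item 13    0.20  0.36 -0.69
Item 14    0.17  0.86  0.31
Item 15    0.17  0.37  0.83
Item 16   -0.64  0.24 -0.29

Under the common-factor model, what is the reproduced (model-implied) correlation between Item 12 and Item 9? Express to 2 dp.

r̂ = Σ λ_i·λ_j across factors = (-0.07)(0.39) + (0.87)(-0.34) + (0.20)(0.80)
  = -0.0273 -0.2958 +0.1600 = -0.1631

-0.16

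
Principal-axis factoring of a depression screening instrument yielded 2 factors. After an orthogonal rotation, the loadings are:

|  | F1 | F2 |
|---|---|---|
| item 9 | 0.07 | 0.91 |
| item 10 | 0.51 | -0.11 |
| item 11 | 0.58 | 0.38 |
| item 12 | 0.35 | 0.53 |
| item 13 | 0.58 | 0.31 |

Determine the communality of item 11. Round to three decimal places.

h² = 0.58² + 0.38² = 0.3364 + 0.1444 = 0.4808

0.481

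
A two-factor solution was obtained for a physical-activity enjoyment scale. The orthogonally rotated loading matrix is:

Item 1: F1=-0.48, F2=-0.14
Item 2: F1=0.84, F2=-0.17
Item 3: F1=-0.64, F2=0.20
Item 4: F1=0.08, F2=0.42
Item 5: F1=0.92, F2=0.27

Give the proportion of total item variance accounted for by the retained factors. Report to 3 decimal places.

0.507

Communalities: 0.2500, 0.7345, 0.4496, 0.1828, 0.9193; Σh² = 2.5362.
Total variance with 5 standardized items is 5, so the solution explains 2.5362/5 = 0.5072.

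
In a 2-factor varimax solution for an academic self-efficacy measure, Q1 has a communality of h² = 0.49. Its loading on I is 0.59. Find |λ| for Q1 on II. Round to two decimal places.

Under orthogonal rotation h² = Σλ², so λ_II² = h² − (0.3481) = 0.49 − 0.3481 = 0.1419.
|λ| = √0.1419 = 0.3767.

0.38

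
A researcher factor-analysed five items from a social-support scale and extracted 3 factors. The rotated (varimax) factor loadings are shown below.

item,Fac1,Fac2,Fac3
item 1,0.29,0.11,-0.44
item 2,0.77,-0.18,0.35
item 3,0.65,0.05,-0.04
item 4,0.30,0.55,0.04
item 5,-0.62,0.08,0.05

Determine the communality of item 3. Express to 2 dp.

h² = 0.65² + 0.05² + (-0.04)² = 0.4225 + 0.0025 + 0.0016 = 0.4266

0.43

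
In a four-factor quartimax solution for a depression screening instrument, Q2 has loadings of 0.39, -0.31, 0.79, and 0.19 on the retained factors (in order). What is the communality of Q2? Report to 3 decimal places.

0.908

h² = 0.39² + (-0.31)² + 0.79² + 0.19² = 0.1521 + 0.0961 + 0.6241 + 0.0361 = 0.9084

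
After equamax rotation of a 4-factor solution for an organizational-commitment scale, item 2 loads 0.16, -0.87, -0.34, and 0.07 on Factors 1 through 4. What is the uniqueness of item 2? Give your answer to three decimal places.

h² = 0.16² + (-0.87)² + (-0.34)² + 0.07² = 0.0256 + 0.7569 + 0.1156 + 0.0049 = 0.9030
Uniqueness u² = 1 − h² = 1 − 0.9030 = 0.0970

0.097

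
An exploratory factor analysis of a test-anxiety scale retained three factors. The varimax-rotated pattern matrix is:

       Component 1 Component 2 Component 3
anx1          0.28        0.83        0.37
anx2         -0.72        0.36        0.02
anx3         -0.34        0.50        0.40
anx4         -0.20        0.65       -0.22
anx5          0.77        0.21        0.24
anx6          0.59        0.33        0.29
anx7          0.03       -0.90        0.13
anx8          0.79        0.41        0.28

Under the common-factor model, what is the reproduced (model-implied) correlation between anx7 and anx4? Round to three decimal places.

r̂ = Σ λ_i·λ_j across factors = (0.03)(-0.20) + (-0.90)(0.65) + (0.13)(-0.22)
  = -0.0060 -0.5850 -0.0286 = -0.6196

-0.620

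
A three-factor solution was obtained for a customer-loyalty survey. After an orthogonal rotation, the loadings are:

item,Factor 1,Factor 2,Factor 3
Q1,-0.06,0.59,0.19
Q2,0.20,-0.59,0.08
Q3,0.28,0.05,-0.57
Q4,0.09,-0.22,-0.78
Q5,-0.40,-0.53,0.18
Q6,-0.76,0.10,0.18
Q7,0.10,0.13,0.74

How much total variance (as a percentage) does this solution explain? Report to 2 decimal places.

50.30%

Communalities: 0.3878, 0.3945, 0.4058, 0.6649, 0.4733, 0.6200, 0.5745; Σh² = 3.5208.
Total variance with 7 standardized items is 7, so the solution explains 3.5208/7 = 0.5030 = 50.30%.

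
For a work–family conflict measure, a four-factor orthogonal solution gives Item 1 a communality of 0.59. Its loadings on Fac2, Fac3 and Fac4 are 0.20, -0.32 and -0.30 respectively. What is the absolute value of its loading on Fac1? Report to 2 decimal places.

Under orthogonal rotation h² = Σλ², so λ_Fac1² = h² − (0.2324) = 0.59 − 0.2324 = 0.3576.
|λ| = √0.3576 = 0.5980.

0.60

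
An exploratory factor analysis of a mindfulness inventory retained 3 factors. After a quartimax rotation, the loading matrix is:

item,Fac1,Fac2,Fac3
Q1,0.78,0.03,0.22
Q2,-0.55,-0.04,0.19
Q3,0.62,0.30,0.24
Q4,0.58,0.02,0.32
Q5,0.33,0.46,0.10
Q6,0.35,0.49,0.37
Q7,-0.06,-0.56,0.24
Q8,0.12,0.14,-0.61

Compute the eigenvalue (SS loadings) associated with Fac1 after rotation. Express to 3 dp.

SS loadings for Fac1 = 0.78² + (-0.55)² + 0.62² + 0.58² + 0.33² + 0.35² + (-0.06)² + 0.12² = 0.6084 + 0.3025 + 0.3844 + 0.3364 + 0.1089 + 0.1225 + 0.0036 + 0.0144 = 1.8811

1.881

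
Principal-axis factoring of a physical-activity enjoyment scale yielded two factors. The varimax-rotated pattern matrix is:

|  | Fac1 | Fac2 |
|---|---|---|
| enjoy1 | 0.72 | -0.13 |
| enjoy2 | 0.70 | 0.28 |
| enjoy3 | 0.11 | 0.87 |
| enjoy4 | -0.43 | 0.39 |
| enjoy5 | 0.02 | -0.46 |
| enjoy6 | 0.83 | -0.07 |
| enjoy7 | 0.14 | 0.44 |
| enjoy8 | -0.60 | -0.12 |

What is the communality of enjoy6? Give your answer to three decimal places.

h² = 0.83² + (-0.07)² = 0.6889 + 0.0049 = 0.6938

0.694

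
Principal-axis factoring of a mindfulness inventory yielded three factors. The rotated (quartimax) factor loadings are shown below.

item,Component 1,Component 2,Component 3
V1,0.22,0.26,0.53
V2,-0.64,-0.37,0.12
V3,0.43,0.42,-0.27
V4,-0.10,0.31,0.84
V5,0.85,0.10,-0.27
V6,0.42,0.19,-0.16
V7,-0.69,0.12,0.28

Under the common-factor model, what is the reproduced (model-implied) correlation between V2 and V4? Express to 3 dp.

0.050

r̂ = Σ λ_i·λ_j across factors = (-0.64)(-0.10) + (-0.37)(0.31) + (0.12)(0.84)
  = +0.0640 -0.1147 +0.1008 = 0.0501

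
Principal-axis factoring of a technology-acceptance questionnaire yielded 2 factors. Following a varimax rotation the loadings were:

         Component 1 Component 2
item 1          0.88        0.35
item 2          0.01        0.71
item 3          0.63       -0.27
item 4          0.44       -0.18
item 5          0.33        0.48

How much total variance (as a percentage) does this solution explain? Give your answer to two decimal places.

Communalities: 0.8969, 0.5042, 0.4698, 0.2260, 0.3393; Σh² = 2.4362.
Total variance with 5 standardized items is 5, so the solution explains 2.4362/5 = 0.4872 = 48.72%.

48.72%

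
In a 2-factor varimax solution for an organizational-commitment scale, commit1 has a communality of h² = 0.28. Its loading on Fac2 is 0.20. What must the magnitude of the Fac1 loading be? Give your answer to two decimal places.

Under orthogonal rotation h² = Σλ², so λ_Fac1² = h² − (0.0400) = 0.28 − 0.0400 = 0.2400.
|λ| = √0.2400 = 0.4899.

0.49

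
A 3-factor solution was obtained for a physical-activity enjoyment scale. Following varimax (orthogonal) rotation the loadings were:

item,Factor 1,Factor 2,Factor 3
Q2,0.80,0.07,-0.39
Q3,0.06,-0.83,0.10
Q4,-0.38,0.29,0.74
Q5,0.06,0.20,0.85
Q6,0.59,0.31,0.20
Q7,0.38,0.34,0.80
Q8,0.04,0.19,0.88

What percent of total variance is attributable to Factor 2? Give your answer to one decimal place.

SS loadings for Factor 2 = 0.07² + (-0.83)² + 0.29² + 0.20² + 0.31² + 0.34² + 0.19² = 1.0657
With 7 standardized items, total variance = 7. Proportion = 1.0657/7 = 0.1522 → 15.22%.

15.2%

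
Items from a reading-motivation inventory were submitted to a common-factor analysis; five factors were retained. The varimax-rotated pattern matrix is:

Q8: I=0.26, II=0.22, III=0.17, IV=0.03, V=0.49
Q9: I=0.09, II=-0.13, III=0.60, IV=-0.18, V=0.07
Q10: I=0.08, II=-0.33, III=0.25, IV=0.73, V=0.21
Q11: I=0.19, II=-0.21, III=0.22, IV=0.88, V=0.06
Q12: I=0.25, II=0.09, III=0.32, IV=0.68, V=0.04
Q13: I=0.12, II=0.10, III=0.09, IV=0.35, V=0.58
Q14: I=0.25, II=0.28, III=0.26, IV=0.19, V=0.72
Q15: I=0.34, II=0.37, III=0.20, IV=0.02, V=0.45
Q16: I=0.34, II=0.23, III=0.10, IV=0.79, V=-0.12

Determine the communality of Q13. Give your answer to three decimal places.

0.491

h² = 0.12² + 0.10² + 0.09² + 0.35² + 0.58² = 0.0144 + 0.0100 + 0.0081 + 0.1225 + 0.3364 = 0.4914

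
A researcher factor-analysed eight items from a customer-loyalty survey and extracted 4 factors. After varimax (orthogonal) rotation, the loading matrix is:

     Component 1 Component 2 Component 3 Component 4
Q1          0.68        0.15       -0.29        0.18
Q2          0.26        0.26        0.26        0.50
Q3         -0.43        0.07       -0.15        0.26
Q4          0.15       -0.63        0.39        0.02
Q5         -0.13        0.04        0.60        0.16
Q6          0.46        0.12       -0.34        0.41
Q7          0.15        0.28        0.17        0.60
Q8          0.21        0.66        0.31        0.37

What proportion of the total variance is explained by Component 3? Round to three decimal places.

SS loadings for Component 3 = (-0.29)² + 0.26² + (-0.15)² + 0.39² + 0.60² + (-0.34)² + 0.17² + 0.31² = 0.9269
Proportion of variance = 0.9269 / 8 = 0.1159.

0.116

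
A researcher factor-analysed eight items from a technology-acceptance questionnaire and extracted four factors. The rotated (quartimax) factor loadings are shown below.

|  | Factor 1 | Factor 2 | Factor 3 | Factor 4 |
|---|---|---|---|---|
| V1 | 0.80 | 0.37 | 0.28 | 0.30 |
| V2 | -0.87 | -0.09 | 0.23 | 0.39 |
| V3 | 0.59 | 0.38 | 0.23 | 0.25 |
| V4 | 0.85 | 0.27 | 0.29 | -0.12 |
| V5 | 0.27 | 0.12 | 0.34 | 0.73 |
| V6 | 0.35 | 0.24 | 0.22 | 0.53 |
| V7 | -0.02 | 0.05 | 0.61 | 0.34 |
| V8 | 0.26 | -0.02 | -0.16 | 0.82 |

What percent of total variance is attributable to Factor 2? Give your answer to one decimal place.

SS loadings for Factor 2 = 0.37² + (-0.09)² + 0.38² + 0.27² + 0.12² + 0.24² + 0.05² + (-0.02)² = 0.4372
With 8 standardized items, total variance = 8. Proportion = 0.4372/8 = 0.0546 → 5.46%.

5.5%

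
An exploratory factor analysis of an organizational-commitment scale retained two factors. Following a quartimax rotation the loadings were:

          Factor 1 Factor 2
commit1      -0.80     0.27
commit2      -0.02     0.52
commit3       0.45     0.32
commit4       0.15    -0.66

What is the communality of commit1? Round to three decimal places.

0.713

h² = (-0.80)² + 0.27² = 0.6400 + 0.0729 = 0.7129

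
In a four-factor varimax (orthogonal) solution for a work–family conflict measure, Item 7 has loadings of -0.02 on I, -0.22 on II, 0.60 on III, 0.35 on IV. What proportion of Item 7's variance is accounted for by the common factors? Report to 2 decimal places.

h² = (-0.02)² + (-0.22)² + 0.60² + 0.35² = 0.0004 + 0.0484 + 0.3600 + 0.1225 = 0.5313

0.53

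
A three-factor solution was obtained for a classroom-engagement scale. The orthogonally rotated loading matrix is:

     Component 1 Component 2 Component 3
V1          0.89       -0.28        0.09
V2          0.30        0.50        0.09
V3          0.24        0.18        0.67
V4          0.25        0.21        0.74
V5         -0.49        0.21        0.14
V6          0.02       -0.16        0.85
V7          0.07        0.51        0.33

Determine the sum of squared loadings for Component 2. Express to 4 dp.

0.7347

SS loadings for Component 2 = (-0.28)² + 0.50² + 0.18² + 0.21² + 0.21² + (-0.16)² + 0.51² = 0.0784 + 0.2500 + 0.0324 + 0.0441 + 0.0441 + 0.0256 + 0.2601 = 0.7347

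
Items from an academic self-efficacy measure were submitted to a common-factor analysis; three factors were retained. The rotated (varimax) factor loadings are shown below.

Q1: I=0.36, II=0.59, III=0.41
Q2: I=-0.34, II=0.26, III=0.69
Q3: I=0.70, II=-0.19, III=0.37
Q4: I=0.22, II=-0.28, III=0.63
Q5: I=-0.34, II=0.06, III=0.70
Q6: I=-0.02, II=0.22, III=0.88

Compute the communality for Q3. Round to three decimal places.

0.663

h² = 0.70² + (-0.19)² + 0.37² = 0.4900 + 0.0361 + 0.1369 = 0.6630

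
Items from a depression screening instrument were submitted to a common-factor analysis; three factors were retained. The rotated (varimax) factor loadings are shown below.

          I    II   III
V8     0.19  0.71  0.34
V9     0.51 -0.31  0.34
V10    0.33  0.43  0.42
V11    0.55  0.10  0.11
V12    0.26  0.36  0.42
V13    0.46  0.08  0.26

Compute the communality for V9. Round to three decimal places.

0.472

h² = 0.51² + (-0.31)² + 0.34² = 0.2601 + 0.0961 + 0.1156 = 0.4718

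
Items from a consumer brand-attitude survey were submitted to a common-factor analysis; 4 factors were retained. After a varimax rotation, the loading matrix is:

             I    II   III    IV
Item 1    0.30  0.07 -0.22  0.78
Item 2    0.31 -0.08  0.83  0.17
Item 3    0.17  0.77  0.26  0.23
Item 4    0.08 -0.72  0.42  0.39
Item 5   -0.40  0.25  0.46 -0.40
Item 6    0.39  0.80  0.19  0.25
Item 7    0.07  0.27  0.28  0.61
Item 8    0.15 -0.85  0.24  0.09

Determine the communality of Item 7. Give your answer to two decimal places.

h² = 0.07² + 0.27² + 0.28² + 0.61² = 0.0049 + 0.0729 + 0.0784 + 0.3721 = 0.5283

0.53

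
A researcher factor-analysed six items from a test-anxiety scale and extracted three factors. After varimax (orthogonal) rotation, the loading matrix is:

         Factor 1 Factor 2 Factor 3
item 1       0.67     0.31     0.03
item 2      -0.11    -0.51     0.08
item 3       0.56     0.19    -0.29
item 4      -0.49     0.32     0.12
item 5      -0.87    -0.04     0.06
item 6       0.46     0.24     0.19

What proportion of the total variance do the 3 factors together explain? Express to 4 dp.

SS loadings by factor: 1.9832, 0.5539, 0.1455; total = 2.6826.
Total variance with 6 standardized items is 6, so the solution explains 2.6826/6 = 0.4471.

0.4471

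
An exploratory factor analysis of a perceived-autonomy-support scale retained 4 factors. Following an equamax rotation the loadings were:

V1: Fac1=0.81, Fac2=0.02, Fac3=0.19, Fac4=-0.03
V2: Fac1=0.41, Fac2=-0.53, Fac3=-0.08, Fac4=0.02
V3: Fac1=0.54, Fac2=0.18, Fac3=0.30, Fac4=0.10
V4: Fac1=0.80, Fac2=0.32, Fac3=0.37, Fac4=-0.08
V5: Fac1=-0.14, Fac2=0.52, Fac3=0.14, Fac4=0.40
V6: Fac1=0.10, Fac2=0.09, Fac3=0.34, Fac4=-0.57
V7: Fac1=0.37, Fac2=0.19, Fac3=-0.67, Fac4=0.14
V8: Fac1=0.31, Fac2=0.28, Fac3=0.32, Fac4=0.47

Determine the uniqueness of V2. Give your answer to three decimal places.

h² = 0.41² + (-0.53)² + (-0.08)² + 0.02² = 0.1681 + 0.2809 + 0.0064 + 0.0004 = 0.4558
Uniqueness u² = 1 − h² = 1 − 0.4558 = 0.5442

0.544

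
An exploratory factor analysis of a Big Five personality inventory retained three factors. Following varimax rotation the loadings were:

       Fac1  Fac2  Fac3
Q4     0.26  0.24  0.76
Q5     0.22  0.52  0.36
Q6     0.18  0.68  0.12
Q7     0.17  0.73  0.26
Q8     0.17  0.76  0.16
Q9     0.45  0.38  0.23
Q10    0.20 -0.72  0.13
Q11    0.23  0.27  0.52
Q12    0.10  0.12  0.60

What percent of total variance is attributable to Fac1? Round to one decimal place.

5.7%

SS loadings for Fac1 = 0.26² + 0.22² + 0.18² + 0.17² + 0.17² + 0.45² + 0.20² + 0.23² + 0.10² = 0.5116
With 9 standardized items, total variance = 9. Proportion = 0.5116/9 = 0.0568 → 5.68%.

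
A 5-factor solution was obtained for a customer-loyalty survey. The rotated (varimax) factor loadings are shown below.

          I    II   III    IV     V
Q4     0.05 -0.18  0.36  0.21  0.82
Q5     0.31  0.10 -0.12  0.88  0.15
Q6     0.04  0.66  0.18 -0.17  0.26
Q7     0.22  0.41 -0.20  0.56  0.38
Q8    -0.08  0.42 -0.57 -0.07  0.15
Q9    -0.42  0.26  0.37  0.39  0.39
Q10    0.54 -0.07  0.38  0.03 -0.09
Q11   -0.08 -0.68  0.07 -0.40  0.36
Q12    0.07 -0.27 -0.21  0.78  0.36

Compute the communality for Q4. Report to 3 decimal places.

0.881

h² = 0.05² + (-0.18)² + 0.36² + 0.21² + 0.82² = 0.0025 + 0.0324 + 0.1296 + 0.0441 + 0.6724 = 0.8810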